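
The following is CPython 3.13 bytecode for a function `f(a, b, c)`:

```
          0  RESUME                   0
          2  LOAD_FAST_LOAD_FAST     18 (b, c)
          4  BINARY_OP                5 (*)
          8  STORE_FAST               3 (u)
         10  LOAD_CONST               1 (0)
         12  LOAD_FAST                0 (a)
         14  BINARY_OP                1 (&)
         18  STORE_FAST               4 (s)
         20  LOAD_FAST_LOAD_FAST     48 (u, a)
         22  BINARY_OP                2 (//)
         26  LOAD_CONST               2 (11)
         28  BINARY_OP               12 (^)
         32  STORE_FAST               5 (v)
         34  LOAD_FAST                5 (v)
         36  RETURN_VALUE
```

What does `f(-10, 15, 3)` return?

LOAD_FAST_LOAD_FAST b,c → push 15,3. Stack: [15, 3]
BINARY_OP * → 15 * 3 = 45. Stack: [45]
STORE_FAST u → u=45. Stack: []
LOAD_CONST → push 0. Stack: [0]
LOAD_FAST a → push -10. Stack: [0, -10]
BINARY_OP & → 0 & -10 = 0. Stack: [0]
STORE_FAST s → s=0. Stack: []
LOAD_FAST_LOAD_FAST u,a → push 45,-10. Stack: [45, -10]
BINARY_OP // → 45 // -10 = -5. Stack: [-5]
LOAD_CONST → push 11. Stack: [-5, 11]
BINARY_OP ^ → -5 ^ 11 = -16. Stack: [-16]
STORE_FAST v → v=-16. Stack: []
LOAD_FAST v → push -16. Stack: [-16]
RETURN_VALUE → return -16.

-16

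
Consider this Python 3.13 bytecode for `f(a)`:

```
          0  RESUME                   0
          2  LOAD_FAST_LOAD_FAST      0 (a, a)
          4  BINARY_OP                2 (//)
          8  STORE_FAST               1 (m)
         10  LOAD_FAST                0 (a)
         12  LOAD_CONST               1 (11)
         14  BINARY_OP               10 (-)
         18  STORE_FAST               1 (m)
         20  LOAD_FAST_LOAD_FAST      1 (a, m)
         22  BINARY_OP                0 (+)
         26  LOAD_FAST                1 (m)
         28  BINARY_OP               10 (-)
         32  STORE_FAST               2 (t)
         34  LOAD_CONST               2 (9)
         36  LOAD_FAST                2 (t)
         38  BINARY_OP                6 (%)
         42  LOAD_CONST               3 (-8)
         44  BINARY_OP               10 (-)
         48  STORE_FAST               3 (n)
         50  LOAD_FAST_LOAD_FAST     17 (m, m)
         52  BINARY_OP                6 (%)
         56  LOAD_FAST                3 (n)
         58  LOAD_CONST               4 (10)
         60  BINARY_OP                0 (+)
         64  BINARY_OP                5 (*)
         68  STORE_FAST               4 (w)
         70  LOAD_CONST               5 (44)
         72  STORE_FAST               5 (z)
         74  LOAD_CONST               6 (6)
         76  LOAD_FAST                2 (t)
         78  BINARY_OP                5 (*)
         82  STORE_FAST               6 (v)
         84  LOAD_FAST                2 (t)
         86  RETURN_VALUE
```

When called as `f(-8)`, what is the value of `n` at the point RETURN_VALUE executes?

1

LOAD_FAST_LOAD_FAST a,a → push -8,-8. Stack: [-8, -8]
BINARY_OP // → -8 // -8 = 1. Stack: [1]
STORE_FAST m → m=1. Stack: []
LOAD_FAST a → push -8. Stack: [-8]
LOAD_CONST → push 11. Stack: [-8, 11]
BINARY_OP - → -8 - 11 = -19. Stack: [-19]
STORE_FAST m → m=-19. Stack: []
LOAD_FAST_LOAD_FAST a,m → push -8,-19. Stack: [-8, -19]
BINARY_OP + → -8 + -19 = -27. Stack: [-27]
LOAD_FAST m → push -19. Stack: [-27, -19]
BINARY_OP - → -27 - -19 = -8. Stack: [-8]
STORE_FAST t → t=-8. Stack: []
LOAD_CONST → push 9. Stack: [9]
LOAD_FAST t → push -8. Stack: [9, -8]
BINARY_OP % → 9 % -8 = -7. Stack: [-7]
LOAD_CONST → push -8. Stack: [-7, -8]
BINARY_OP - → -7 - -8 = 1. Stack: [1]
STORE_FAST n → n=1. Stack: []
LOAD_FAST_LOAD_FAST m,m → push -19,-19. Stack: [-19, -19]
BINARY_OP % → -19 % -19 = 0. Stack: [0]
LOAD_FAST n → push 1. Stack: [0, 1]
LOAD_CONST → push 10. Stack: [0, 1, 10]
BINARY_OP + → 1 + 10 = 11. Stack: [0, 11]
BINARY_OP * → 0 * 11 = 0. Stack: [0]
STORE_FAST w → w=0. Stack: []
LOAD_CONST → push 44. Stack: [44]
STORE_FAST z → z=44. Stack: []
LOAD_CONST → push 6. Stack: [6]
LOAD_FAST t → push -8. Stack: [6, -8]
BINARY_OP * → 6 * -8 = -48. Stack: [-48]
STORE_FAST v → v=-48. Stack: []
LOAD_FAST t → push -8. Stack: [-8]
RETURN_VALUE → return -8.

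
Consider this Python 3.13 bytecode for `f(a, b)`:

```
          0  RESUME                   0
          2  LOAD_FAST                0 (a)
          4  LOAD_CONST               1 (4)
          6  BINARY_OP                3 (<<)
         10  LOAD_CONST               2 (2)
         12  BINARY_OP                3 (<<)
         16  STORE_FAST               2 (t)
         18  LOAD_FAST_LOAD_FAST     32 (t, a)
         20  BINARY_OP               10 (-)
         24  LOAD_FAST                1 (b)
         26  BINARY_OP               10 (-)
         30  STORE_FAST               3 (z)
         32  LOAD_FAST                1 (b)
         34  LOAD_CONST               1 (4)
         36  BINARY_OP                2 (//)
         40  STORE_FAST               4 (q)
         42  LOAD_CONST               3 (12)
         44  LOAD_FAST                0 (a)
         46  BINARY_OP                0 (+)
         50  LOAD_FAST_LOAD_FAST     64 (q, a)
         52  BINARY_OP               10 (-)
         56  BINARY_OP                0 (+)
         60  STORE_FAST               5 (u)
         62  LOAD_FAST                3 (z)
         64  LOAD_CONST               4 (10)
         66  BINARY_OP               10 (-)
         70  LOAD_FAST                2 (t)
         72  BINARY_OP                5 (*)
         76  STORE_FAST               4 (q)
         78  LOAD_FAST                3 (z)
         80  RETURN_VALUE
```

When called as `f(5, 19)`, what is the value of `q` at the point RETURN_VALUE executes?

LOAD_FAST a → push 5. Stack: [5]
LOAD_CONST → push 4. Stack: [5, 4]
BINARY_OP << → 5 << 4 = 80. Stack: [80]
LOAD_CONST → push 2. Stack: [80, 2]
BINARY_OP << → 80 << 2 = 320. Stack: [320]
STORE_FAST t → t=320. Stack: []
LOAD_FAST_LOAD_FAST t,a → push 320,5. Stack: [320, 5]
BINARY_OP - → 320 - 5 = 315. Stack: [315]
LOAD_FAST b → push 19. Stack: [315, 19]
BINARY_OP - → 315 - 19 = 296. Stack: [296]
STORE_FAST z → z=296. Stack: []
LOAD_FAST b → push 19. Stack: [19]
LOAD_CONST → push 4. Stack: [19, 4]
BINARY_OP // → 19 // 4 = 4. Stack: [4]
STORE_FAST q → q=4. Stack: []
LOAD_CONST → push 12. Stack: [12]
LOAD_FAST a → push 5. Stack: [12, 5]
BINARY_OP + → 12 + 5 = 17. Stack: [17]
LOAD_FAST_LOAD_FAST q,a → push 4,5. Stack: [17, 4, 5]
BINARY_OP - → 4 - 5 = -1. Stack: [17, -1]
BINARY_OP + → 17 + -1 = 16. Stack: [16]
STORE_FAST u → u=16. Stack: []
LOAD_FAST z → push 296. Stack: [296]
LOAD_CONST → push 10. Stack: [296, 10]
BINARY_OP - → 296 - 10 = 286. Stack: [286]
LOAD_FAST t → push 320. Stack: [286, 320]
BINARY_OP * → 286 * 320 = 91520. Stack: [91520]
STORE_FAST q → q=91520. Stack: []
LOAD_FAST z → push 296. Stack: [296]
RETURN_VALUE → return 296.

91520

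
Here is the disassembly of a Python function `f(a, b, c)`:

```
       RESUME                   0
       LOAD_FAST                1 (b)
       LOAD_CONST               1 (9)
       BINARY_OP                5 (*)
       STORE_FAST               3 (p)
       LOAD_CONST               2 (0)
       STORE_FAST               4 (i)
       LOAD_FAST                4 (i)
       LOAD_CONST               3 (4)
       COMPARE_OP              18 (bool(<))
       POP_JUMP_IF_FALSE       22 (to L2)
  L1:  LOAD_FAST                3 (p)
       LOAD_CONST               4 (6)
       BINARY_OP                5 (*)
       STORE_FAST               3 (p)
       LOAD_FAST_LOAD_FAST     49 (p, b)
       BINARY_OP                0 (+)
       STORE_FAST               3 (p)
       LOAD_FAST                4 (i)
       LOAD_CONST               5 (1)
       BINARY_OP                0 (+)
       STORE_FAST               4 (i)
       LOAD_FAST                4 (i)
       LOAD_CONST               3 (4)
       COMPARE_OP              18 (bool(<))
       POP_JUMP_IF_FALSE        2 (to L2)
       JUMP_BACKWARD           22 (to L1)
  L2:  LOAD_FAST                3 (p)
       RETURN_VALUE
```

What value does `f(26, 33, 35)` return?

393459

LOAD_FAST b → push 33
LOAD_CONST → push 9
BINARY_OP * → 33 * 9 = 297
STORE_FAST p → p=297
LOAD_CONST → push 0
STORE_FAST i → i=0
LOAD_FAST i → push 0
LOAD_CONST → push 4
COMPARE_OP bool(<) → 0 vs 4 = True
POP_JUMP_IF_FALSE → pop True; no jump
LOAD_FAST p → push 297
LOAD_CONST → push 6
BINARY_OP * → 297 * 6 = 1782
STORE_FAST p → p=1782
LOAD_FAST_LOAD_FAST p,b → push 1782,33
BINARY_OP + → 1782 + 33 = 1815
STORE_FAST p → p=1815
LOAD_FAST i → push 0
LOAD_CONST → push 1
BINARY_OP + → 0 + 1 = 1
STORE_FAST i → i=1
LOAD_FAST i → push 1
LOAD_CONST → push 4
COMPARE_OP bool(<) → 1 vs 4 = True
POP_JUMP_IF_FALSE → pop True; no jump
LOAD_FAST p → push 1815
LOAD_CONST → push 6
BINARY_OP * → 1815 * 6 = 10890
STORE_FAST p → p=10890
LOAD_FAST_LOAD_FAST p,b → push 10890,33
BINARY_OP + → 10890 + 33 = 10923
STORE_FAST p → p=10923
LOAD_FAST i → push 1
LOAD_CONST → push 1
BINARY_OP + → 1 + 1 = 2
STORE_FAST i → i=2
LOAD_FAST i → push 2
LOAD_CONST → push 4
COMPARE_OP bool(<) → 2 vs 4 = True
POP_JUMP_IF_FALSE → pop True; no jump
LOAD_FAST p → push 10923
LOAD_CONST → push 6
BINARY_OP * → 10923 * 6 = 65538
STORE_FAST p → p=65538
LOAD_FAST_LOAD_FAST p,b → push 65538,33
BINARY_OP + → 65538 + 33 = 65571
STORE_FAST p → p=65571
LOAD_FAST i → push 2
LOAD_CONST → push 1
BINARY_OP + → 2 + 1 = 3
STORE_FAST i → i=3
LOAD_FAST i → push 3
LOAD_CONST → push 4
COMPARE_OP bool(<) → 3 vs 4 = True
POP_JUMP_IF_FALSE → pop True; no jump
LOAD_FAST p → push 65571
LOAD_CONST → push 6
BINARY_OP * → 65571 * 6 = 393426
STORE_FAST p → p=393426
LOAD_FAST_LOAD_FAST p,b → push 393426,33
BINARY_OP + → 393426 + 33 = 393459
STORE_FAST p → p=393459
LOAD_FAST i → push 3
LOAD_CONST → push 1
BINARY_OP + → 3 + 1 = 4
STORE_FAST i → i=4
LOAD_FAST i → push 4
LOAD_CONST → push 4
COMPARE_OP bool(<) → 4 vs 4 = False
POP_JUMP_IF_FALSE → pop False; jump
LOAD_FAST p → push 393459
RETURN_VALUE → return 393459.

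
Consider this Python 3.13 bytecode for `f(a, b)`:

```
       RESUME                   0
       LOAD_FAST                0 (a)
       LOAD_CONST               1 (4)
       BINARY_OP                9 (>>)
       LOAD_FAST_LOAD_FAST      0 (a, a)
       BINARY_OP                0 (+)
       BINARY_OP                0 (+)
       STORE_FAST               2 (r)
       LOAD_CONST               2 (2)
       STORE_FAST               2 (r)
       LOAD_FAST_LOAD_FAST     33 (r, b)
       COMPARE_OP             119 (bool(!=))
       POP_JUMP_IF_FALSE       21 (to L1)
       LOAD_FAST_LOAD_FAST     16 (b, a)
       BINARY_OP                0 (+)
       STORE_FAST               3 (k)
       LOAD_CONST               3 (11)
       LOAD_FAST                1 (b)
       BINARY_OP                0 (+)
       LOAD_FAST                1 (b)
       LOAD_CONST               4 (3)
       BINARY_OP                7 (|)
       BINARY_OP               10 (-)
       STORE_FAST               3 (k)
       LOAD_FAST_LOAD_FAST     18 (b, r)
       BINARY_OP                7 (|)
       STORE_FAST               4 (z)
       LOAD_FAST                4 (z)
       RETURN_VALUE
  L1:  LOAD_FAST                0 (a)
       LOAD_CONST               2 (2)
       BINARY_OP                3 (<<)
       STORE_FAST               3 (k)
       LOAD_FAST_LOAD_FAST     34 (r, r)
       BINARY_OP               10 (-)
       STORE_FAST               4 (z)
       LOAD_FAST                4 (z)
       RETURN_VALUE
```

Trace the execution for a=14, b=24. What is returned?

LOAD_FAST a → push 14. Stack: [14]
LOAD_CONST → push 4. Stack: [14, 4]
BINARY_OP >> → 14 >> 4 = 0. Stack: [0]
LOAD_FAST_LOAD_FAST a,a → push 14,14. Stack: [0, 14, 14]
BINARY_OP + → 14 + 14 = 28. Stack: [0, 28]
BINARY_OP + → 0 + 28 = 28. Stack: [28]
STORE_FAST r → r=28. Stack: []
LOAD_CONST → push 2. Stack: [2]
STORE_FAST r → r=2. Stack: []
LOAD_FAST_LOAD_FAST r,b → push 2,24. Stack: [2, 24]
COMPARE_OP bool(!=) → 2 vs 24 = True. Stack: [True]
POP_JUMP_IF_FALSE → pop True; no jump. Stack: []
LOAD_FAST_LOAD_FAST b,a → push 24,14. Stack: [24, 14]
BINARY_OP + → 24 + 14 = 38. Stack: [38]
STORE_FAST k → k=38. Stack: []
LOAD_CONST → push 11. Stack: [11]
LOAD_FAST b → push 24. Stack: [11, 24]
BINARY_OP + → 11 + 24 = 35. Stack: [35]
LOAD_FAST b → push 24. Stack: [35, 24]
LOAD_CONST → push 3. Stack: [35, 24, 3]
BINARY_OP | → 24 | 3 = 27. Stack: [35, 27]
BINARY_OP - → 35 - 27 = 8. Stack: [8]
STORE_FAST k → k=8. Stack: []
LOAD_FAST_LOAD_FAST b,r → push 24,2. Stack: [24, 2]
BINARY_OP | → 24 | 2 = 26. Stack: [26]
STORE_FAST z → z=26. Stack: []
LOAD_FAST z → push 26. Stack: [26]
RETURN_VALUE → return 26.

26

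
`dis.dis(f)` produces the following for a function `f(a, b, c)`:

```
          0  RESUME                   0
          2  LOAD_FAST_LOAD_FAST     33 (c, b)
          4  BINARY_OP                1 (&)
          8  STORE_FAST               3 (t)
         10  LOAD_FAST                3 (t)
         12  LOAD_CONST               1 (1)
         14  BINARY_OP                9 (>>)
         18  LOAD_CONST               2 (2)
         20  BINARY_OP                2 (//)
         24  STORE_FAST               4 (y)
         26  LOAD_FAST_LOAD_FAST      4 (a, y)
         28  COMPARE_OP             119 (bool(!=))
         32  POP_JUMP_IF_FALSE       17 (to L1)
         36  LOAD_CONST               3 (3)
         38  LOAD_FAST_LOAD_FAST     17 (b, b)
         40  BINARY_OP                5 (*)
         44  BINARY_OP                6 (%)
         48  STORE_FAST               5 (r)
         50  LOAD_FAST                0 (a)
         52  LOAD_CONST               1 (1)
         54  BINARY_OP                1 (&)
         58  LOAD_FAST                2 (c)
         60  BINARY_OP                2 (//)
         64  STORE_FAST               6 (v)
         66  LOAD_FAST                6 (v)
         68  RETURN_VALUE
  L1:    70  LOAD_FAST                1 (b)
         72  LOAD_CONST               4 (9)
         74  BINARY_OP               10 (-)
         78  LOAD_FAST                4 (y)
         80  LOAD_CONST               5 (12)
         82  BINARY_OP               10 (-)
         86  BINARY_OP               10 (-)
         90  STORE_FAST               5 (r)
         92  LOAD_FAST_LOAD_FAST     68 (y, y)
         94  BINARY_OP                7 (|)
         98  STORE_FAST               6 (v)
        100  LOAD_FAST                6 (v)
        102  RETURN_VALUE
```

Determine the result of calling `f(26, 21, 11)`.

LOAD_FAST_LOAD_FAST c,b → push 11,21. Stack: [11, 21]
BINARY_OP & → 11 & 21 = 1. Stack: [1]
STORE_FAST t → t=1. Stack: []
LOAD_FAST t → push 1. Stack: [1]
LOAD_CONST → push 1. Stack: [1, 1]
BINARY_OP >> → 1 >> 1 = 0. Stack: [0]
LOAD_CONST → push 2. Stack: [0, 2]
BINARY_OP // → 0 // 2 = 0. Stack: [0]
STORE_FAST y → y=0. Stack: []
LOAD_FAST_LOAD_FAST a,y → push 26,0. Stack: [26, 0]
COMPARE_OP bool(!=) → 26 vs 0 = True. Stack: [True]
POP_JUMP_IF_FALSE → pop True; no jump. Stack: []
LOAD_CONST → push 3. Stack: [3]
LOAD_FAST_LOAD_FAST b,b → push 21,21. Stack: [3, 21, 21]
BINARY_OP * → 21 * 21 = 441. Stack: [3, 441]
BINARY_OP % → 3 % 441 = 3. Stack: [3]
STORE_FAST r → r=3. Stack: []
LOAD_FAST a → push 26. Stack: [26]
LOAD_CONST → push 1. Stack: [26, 1]
BINARY_OP & → 26 & 1 = 0. Stack: [0]
LOAD_FAST c → push 11. Stack: [0, 11]
BINARY_OP // → 0 // 11 = 0. Stack: [0]
STORE_FAST v → v=0. Stack: []
LOAD_FAST v → push 0. Stack: [0]
RETURN_VALUE → return 0.

0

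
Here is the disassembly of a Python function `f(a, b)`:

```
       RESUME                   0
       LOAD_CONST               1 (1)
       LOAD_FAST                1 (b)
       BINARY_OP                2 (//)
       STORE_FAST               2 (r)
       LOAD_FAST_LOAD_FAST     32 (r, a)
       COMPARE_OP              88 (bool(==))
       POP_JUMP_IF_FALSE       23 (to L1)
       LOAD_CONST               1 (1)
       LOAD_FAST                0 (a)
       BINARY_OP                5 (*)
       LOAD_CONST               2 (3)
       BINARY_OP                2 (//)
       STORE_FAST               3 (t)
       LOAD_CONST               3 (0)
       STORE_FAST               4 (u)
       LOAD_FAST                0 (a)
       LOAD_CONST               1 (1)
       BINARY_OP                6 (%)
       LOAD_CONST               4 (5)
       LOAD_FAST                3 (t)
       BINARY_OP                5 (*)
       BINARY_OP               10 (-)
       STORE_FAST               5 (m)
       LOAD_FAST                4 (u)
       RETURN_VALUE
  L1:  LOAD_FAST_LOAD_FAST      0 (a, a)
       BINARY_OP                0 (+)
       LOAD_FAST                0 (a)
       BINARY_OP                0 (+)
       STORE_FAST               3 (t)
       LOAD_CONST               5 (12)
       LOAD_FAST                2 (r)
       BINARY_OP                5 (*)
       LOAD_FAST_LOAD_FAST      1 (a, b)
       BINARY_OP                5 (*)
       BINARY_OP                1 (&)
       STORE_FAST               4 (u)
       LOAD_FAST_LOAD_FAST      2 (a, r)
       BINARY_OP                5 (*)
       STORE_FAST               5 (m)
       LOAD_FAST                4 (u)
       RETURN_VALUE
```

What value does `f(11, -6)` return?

-76

LOAD_CONST → push 1. Stack: [1]
LOAD_FAST b → push -6. Stack: [1, -6]
BINARY_OP // → 1 // -6 = -1. Stack: [-1]
STORE_FAST r → r=-1. Stack: []
LOAD_FAST_LOAD_FAST r,a → push -1,11. Stack: [-1, 11]
COMPARE_OP bool(==) → -1 vs 11 = False. Stack: [False]
POP_JUMP_IF_FALSE → pop False; jump. Stack: []
LOAD_FAST_LOAD_FAST a,a → push 11,11. Stack: [11, 11]
BINARY_OP + → 11 + 11 = 22. Stack: [22]
LOAD_FAST a → push 11. Stack: [22, 11]
BINARY_OP + → 22 + 11 = 33. Stack: [33]
STORE_FAST t → t=33. Stack: []
LOAD_CONST → push 12. Stack: [12]
LOAD_FAST r → push -1. Stack: [12, -1]
BINARY_OP * → 12 * -1 = -12. Stack: [-12]
LOAD_FAST_LOAD_FAST a,b → push 11,-6. Stack: [-12, 11, -6]
BINARY_OP * → 11 * -6 = -66. Stack: [-12, -66]
BINARY_OP & → -12 & -66 = -76. Stack: [-76]
STORE_FAST u → u=-76. Stack: []
LOAD_FAST_LOAD_FAST a,r → push 11,-1. Stack: [11, -1]
BINARY_OP * → 11 * -1 = -11. Stack: [-11]
STORE_FAST m → m=-11. Stack: []
LOAD_FAST u → push -76. Stack: [-76]
RETURN_VALUE → return -76.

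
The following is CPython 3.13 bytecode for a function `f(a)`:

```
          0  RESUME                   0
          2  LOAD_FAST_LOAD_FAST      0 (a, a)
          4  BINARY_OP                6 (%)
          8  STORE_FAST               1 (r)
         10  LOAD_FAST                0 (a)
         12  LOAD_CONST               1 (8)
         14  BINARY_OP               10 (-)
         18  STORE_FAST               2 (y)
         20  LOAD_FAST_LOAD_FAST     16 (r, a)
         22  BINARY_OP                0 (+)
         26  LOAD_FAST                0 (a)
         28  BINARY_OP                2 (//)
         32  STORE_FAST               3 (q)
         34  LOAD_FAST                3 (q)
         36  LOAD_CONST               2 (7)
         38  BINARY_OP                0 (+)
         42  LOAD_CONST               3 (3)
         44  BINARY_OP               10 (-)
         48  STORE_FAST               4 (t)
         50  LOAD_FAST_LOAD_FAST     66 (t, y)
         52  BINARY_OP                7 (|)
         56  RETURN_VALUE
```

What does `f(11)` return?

LOAD_FAST_LOAD_FAST a,a → push 11,11. Stack: [11, 11]
BINARY_OP % → 11 % 11 = 0. Stack: [0]
STORE_FAST r → r=0. Stack: []
LOAD_FAST a → push 11. Stack: [11]
LOAD_CONST → push 8. Stack: [11, 8]
BINARY_OP - → 11 - 8 = 3. Stack: [3]
STORE_FAST y → y=3. Stack: []
LOAD_FAST_LOAD_FAST r,a → push 0,11. Stack: [0, 11]
BINARY_OP + → 0 + 11 = 11. Stack: [11]
LOAD_FAST a → push 11. Stack: [11, 11]
BINARY_OP // → 11 // 11 = 1. Stack: [1]
STORE_FAST q → q=1. Stack: []
LOAD_FAST q → push 1. Stack: [1]
LOAD_CONST → push 7. Stack: [1, 7]
BINARY_OP + → 1 + 7 = 8. Stack: [8]
LOAD_CONST → push 3. Stack: [8, 3]
BINARY_OP - → 8 - 3 = 5. Stack: [5]
STORE_FAST t → t=5. Stack: []
LOAD_FAST_LOAD_FAST t,y → push 5,3. Stack: [5, 3]
BINARY_OP | → 5 | 3 = 7. Stack: [7]
RETURN_VALUE → return 7.

7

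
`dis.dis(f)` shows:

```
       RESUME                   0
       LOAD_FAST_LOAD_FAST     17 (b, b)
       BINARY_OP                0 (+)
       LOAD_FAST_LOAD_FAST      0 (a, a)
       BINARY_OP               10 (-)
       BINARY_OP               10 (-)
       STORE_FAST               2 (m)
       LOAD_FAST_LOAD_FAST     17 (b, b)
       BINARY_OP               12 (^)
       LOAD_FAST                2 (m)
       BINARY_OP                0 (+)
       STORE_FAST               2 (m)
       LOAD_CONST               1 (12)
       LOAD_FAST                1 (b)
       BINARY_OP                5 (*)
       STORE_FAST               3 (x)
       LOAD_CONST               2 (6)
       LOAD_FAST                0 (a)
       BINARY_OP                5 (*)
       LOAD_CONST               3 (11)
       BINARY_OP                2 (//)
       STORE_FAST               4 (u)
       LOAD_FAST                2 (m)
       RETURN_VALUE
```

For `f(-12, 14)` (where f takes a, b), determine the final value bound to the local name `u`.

-7

LOAD_FAST_LOAD_FAST b,b → push 14,14. Stack: [14, 14]
BINARY_OP + → 14 + 14 = 28. Stack: [28]
LOAD_FAST_LOAD_FAST a,a → push -12,-12. Stack: [28, -12, -12]
BINARY_OP - → -12 - -12 = 0. Stack: [28, 0]
BINARY_OP - → 28 - 0 = 28. Stack: [28]
STORE_FAST m → m=28. Stack: []
LOAD_FAST_LOAD_FAST b,b → push 14,14. Stack: [14, 14]
BINARY_OP ^ → 14 ^ 14 = 0. Stack: [0]
LOAD_FAST m → push 28. Stack: [0, 28]
BINARY_OP + → 0 + 28 = 28. Stack: [28]
STORE_FAST m → m=28. Stack: []
LOAD_CONST → push 12. Stack: [12]
LOAD_FAST b → push 14. Stack: [12, 14]
BINARY_OP * → 12 * 14 = 168. Stack: [168]
STORE_FAST x → x=168. Stack: []
LOAD_CONST → push 6. Stack: [6]
LOAD_FAST a → push -12. Stack: [6, -12]
BINARY_OP * → 6 * -12 = -72. Stack: [-72]
LOAD_CONST → push 11. Stack: [-72, 11]
BINARY_OP // → -72 // 11 = -7. Stack: [-7]
STORE_FAST u → u=-7. Stack: []
LOAD_FAST m → push 28. Stack: [28]
RETURN_VALUE → return 28.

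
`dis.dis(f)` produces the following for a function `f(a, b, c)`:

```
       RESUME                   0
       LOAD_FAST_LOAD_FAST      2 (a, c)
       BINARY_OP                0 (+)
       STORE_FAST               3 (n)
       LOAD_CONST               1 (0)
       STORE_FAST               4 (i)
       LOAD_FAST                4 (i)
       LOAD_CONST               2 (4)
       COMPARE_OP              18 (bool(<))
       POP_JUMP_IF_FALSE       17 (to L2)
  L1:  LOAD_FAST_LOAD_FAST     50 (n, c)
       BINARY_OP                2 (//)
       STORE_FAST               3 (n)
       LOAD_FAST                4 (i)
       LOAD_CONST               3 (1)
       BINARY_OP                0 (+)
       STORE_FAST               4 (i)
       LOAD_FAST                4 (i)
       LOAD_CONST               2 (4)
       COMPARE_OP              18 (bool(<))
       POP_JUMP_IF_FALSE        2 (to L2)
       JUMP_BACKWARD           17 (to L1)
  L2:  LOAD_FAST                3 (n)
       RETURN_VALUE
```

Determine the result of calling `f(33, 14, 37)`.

0

LOAD_FAST_LOAD_FAST a,c → push 33,37. Stack: [33, 37]
BINARY_OP + → 33 + 37 = 70. Stack: [70]
STORE_FAST n → n=70. Stack: []
LOAD_CONST → push 0. Stack: [0]
STORE_FAST i → i=0. Stack: []
LOAD_FAST i → push 0. Stack: [0]
LOAD_CONST → push 4. Stack: [0, 4]
COMPARE_OP bool(<) → 0 vs 4 = True. Stack: [True]
POP_JUMP_IF_FALSE → pop True; no jump. Stack: []
LOAD_FAST_LOAD_FAST n,c → push 70,37. Stack: [70, 37]
BINARY_OP // → 70 // 37 = 1. Stack: [1]
STORE_FAST n → n=1. Stack: []
LOAD_FAST i → push 0. Stack: [0]
LOAD_CONST → push 1. Stack: [0, 1]
BINARY_OP + → 0 + 1 = 1. Stack: [1]
STORE_FAST i → i=1. Stack: []
LOAD_FAST i → push 1. Stack: [1]
LOAD_CONST → push 4. Stack: [1, 4]
COMPARE_OP bool(<) → 1 vs 4 = True. Stack: [True]
POP_JUMP_IF_FALSE → pop True; no jump. Stack: []
LOAD_FAST_LOAD_FAST n,c → push 1,37. Stack: [1, 37]
BINARY_OP // → 1 // 37 = 0. Stack: [0]
STORE_FAST n → n=0. Stack: []
LOAD_FAST i → push 1. Stack: [1]
LOAD_CONST → push 1. Stack: [1, 1]
BINARY_OP + → 1 + 1 = 2. Stack: [2]
STORE_FAST i → i=2. Stack: []
LOAD_FAST i → push 2. Stack: [2]
LOAD_CONST → push 4. Stack: [2, 4]
COMPARE_OP bool(<) → 2 vs 4 = True. Stack: [True]
POP_JUMP_IF_FALSE → pop True; no jump. Stack: []
LOAD_FAST_LOAD_FAST n,c → push 0,37. Stack: [0, 37]
BINARY_OP // → 0 // 37 = 0. Stack: [0]
STORE_FAST n → n=0. Stack: []
LOAD_FAST i → push 2. Stack: [2]
LOAD_CONST → push 1. Stack: [2, 1]
BINARY_OP + → 2 + 1 = 3. Stack: [3]
STORE_FAST i → i=3. Stack: []
LOAD_FAST i → push 3. Stack: [3]
LOAD_CONST → push 4. Stack: [3, 4]
COMPARE_OP bool(<) → 3 vs 4 = True. Stack: [True]
POP_JUMP_IF_FALSE → pop True; no jump. Stack: []
LOAD_FAST_LOAD_FAST n,c → push 0,37. Stack: [0, 37]
BINARY_OP // → 0 // 37 = 0. Stack: [0]
STORE_FAST n → n=0. Stack: []
LOAD_FAST i → push 3. Stack: [3]
LOAD_CONST → push 1. Stack: [3, 1]
BINARY_OP + → 3 + 1 = 4. Stack: [4]
STORE_FAST i → i=4. Stack: []
LOAD_FAST i → push 4. Stack: [4]
LOAD_CONST → push 4. Stack: [4, 4]
COMPARE_OP bool(<) → 4 vs 4 = False. Stack: [False]
POP_JUMP_IF_FALSE → pop False; jump. Stack: []
LOAD_FAST n → push 0. Stack: [0]
RETURN_VALUE → return 0.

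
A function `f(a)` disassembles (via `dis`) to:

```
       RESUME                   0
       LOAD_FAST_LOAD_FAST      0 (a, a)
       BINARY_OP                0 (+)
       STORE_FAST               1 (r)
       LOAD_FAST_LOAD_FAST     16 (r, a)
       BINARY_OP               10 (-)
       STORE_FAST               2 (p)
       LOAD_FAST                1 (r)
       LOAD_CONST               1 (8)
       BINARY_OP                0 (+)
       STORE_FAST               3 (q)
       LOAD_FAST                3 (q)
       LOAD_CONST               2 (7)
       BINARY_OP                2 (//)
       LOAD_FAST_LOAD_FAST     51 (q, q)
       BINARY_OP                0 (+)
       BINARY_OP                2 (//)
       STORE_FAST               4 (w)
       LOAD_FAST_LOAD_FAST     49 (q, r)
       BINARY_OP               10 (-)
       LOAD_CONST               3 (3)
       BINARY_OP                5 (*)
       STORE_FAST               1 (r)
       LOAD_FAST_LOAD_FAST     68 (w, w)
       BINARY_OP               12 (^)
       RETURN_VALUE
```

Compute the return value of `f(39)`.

LOAD_FAST_LOAD_FAST a,a → push 39,39. Stack: [39, 39]
BINARY_OP + → 39 + 39 = 78. Stack: [78]
STORE_FAST r → r=78. Stack: []
LOAD_FAST_LOAD_FAST r,a → push 78,39. Stack: [78, 39]
BINARY_OP - → 78 - 39 = 39. Stack: [39]
STORE_FAST p → p=39. Stack: []
LOAD_FAST r → push 78. Stack: [78]
LOAD_CONST → push 8. Stack: [78, 8]
BINARY_OP + → 78 + 8 = 86. Stack: [86]
STORE_FAST q → q=86. Stack: []
LOAD_FAST q → push 86. Stack: [86]
LOAD_CONST → push 7. Stack: [86, 7]
BINARY_OP // → 86 // 7 = 12. Stack: [12]
LOAD_FAST_LOAD_FAST q,q → push 86,86. Stack: [12, 86, 86]
BINARY_OP + → 86 + 86 = 172. Stack: [12, 172]
BINARY_OP // → 12 // 172 = 0. Stack: [0]
STORE_FAST w → w=0. Stack: []
LOAD_FAST_LOAD_FAST q,r → push 86,78. Stack: [86, 78]
BINARY_OP - → 86 - 78 = 8. Stack: [8]
LOAD_CONST → push 3. Stack: [8, 3]
BINARY_OP * → 8 * 3 = 24. Stack: [24]
STORE_FAST r → r=24. Stack: []
LOAD_FAST_LOAD_FAST w,w → push 0,0. Stack: [0, 0]
BINARY_OP ^ → 0 ^ 0 = 0. Stack: [0]
RETURN_VALUE → return 0.

0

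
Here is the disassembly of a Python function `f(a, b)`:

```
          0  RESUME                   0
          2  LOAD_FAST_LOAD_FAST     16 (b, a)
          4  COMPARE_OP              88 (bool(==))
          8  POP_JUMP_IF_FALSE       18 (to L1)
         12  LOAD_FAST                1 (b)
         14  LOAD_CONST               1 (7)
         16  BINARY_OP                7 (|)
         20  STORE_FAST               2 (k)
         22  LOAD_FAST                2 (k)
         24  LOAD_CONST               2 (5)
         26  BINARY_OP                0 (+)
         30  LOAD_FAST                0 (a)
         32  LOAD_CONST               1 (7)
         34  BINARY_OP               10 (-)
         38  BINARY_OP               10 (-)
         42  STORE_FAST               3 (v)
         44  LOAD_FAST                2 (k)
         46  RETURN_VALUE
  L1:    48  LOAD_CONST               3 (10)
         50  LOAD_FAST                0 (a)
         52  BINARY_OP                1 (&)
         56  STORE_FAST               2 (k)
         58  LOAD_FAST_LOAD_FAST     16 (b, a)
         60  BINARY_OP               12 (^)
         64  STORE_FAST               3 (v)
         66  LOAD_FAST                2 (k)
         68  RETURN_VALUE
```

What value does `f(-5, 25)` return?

LOAD_FAST_LOAD_FAST b,a → push 25,-5. Stack: [25, -5]
COMPARE_OP bool(==) → 25 vs -5 = False. Stack: [False]
POP_JUMP_IF_FALSE → pop False; jump. Stack: []
LOAD_CONST → push 10. Stack: [10]
LOAD_FAST a → push -5. Stack: [10, -5]
BINARY_OP & → 10 & -5 = 10. Stack: [10]
STORE_FAST k → k=10. Stack: []
LOAD_FAST_LOAD_FAST b,a → push 25,-5. Stack: [25, -5]
BINARY_OP ^ → 25 ^ -5 = -30. Stack: [-30]
STORE_FAST v → v=-30. Stack: []
LOAD_FAST k → push 10. Stack: [10]
RETURN_VALUE → return 10.

10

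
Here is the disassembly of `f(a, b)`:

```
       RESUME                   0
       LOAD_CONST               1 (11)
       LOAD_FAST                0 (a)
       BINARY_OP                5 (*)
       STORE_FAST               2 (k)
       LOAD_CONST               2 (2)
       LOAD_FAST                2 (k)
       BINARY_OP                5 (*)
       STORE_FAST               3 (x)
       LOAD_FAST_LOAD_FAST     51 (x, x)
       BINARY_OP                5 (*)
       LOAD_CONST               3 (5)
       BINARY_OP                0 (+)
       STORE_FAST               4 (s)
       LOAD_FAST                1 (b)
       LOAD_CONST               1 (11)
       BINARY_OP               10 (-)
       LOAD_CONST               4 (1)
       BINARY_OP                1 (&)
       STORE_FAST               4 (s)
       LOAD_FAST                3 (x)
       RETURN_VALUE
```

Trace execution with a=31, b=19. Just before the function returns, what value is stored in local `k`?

341

LOAD_CONST → push 11. Stack: [11]
LOAD_FAST a → push 31. Stack: [11, 31]
BINARY_OP * → 11 * 31 = 341. Stack: [341]
STORE_FAST k → k=341. Stack: []
LOAD_CONST → push 2. Stack: [2]
LOAD_FAST k → push 341. Stack: [2, 341]
BINARY_OP * → 2 * 341 = 682. Stack: [682]
STORE_FAST x → x=682. Stack: []
LOAD_FAST_LOAD_FAST x,x → push 682,682. Stack: [682, 682]
BINARY_OP * → 682 * 682 = 465124. Stack: [465124]
LOAD_CONST → push 5. Stack: [465124, 5]
BINARY_OP + → 465124 + 5 = 465129. Stack: [465129]
STORE_FAST s → s=465129. Stack: []
LOAD_FAST b → push 19. Stack: [19]
LOAD_CONST → push 11. Stack: [19, 11]
BINARY_OP - → 19 - 11 = 8. Stack: [8]
LOAD_CONST → push 1. Stack: [8, 1]
BINARY_OP & → 8 & 1 = 0. Stack: [0]
STORE_FAST s → s=0. Stack: []
LOAD_FAST x → push 682. Stack: [682]
RETURN_VALUE → return 682.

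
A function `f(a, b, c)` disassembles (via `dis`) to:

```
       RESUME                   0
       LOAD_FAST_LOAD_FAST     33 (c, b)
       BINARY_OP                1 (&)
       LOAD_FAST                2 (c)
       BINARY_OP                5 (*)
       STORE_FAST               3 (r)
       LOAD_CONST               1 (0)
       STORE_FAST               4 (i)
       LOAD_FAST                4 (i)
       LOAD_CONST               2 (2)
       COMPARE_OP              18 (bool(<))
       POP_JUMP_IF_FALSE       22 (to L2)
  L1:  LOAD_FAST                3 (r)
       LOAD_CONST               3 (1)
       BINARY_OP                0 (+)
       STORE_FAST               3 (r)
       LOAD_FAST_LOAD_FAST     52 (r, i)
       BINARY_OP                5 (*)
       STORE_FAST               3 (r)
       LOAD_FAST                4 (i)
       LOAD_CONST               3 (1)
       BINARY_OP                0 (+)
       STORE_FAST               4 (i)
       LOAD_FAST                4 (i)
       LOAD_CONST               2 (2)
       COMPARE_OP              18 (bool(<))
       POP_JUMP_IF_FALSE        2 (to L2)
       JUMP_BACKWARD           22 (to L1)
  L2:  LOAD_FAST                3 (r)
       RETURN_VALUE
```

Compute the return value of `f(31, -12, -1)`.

1

LOAD_FAST_LOAD_FAST c,b → push -1,-12. Stack: [-1, -12]
BINARY_OP & → -1 & -12 = -12. Stack: [-12]
LOAD_FAST c → push -1. Stack: [-12, -1]
BINARY_OP * → -12 * -1 = 12. Stack: [12]
STORE_FAST r → r=12. Stack: []
LOAD_CONST → push 0. Stack: [0]
STORE_FAST i → i=0. Stack: []
LOAD_FAST i → push 0. Stack: [0]
LOAD_CONST → push 2. Stack: [0, 2]
COMPARE_OP bool(<) → 0 vs 2 = True. Stack: [True]
POP_JUMP_IF_FALSE → pop True; no jump. Stack: []
LOAD_FAST r → push 12. Stack: [12]
LOAD_CONST → push 1. Stack: [12, 1]
BINARY_OP + → 12 + 1 = 13. Stack: [13]
STORE_FAST r → r=13. Stack: []
LOAD_FAST_LOAD_FAST r,i → push 13,0. Stack: [13, 0]
BINARY_OP * → 13 * 0 = 0. Stack: [0]
STORE_FAST r → r=0. Stack: []
LOAD_FAST i → push 0. Stack: [0]
LOAD_CONST → push 1. Stack: [0, 1]
BINARY_OP + → 0 + 1 = 1. Stack: [1]
STORE_FAST i → i=1. Stack: []
LOAD_FAST i → push 1. Stack: [1]
LOAD_CONST → push 2. Stack: [1, 2]
COMPARE_OP bool(<) → 1 vs 2 = True. Stack: [True]
POP_JUMP_IF_FALSE → pop True; no jump. Stack: []
LOAD_FAST r → push 0. Stack: [0]
LOAD_CONST → push 1. Stack: [0, 1]
BINARY_OP + → 0 + 1 = 1. Stack: [1]
STORE_FAST r → r=1. Stack: []
LOAD_FAST_LOAD_FAST r,i → push 1,1. Stack: [1, 1]
BINARY_OP * → 1 * 1 = 1. Stack: [1]
STORE_FAST r → r=1. Stack: []
LOAD_FAST i → push 1. Stack: [1]
LOAD_CONST → push 1. Stack: [1, 1]
BINARY_OP + → 1 + 1 = 2. Stack: [2]
STORE_FAST i → i=2. Stack: []
LOAD_FAST i → push 2. Stack: [2]
LOAD_CONST → push 2. Stack: [2, 2]
COMPARE_OP bool(<) → 2 vs 2 = False. Stack: [False]
POP_JUMP_IF_FALSE → pop False; jump. Stack: []
LOAD_FAST r → push 1. Stack: [1]
RETURN_VALUE → return 1.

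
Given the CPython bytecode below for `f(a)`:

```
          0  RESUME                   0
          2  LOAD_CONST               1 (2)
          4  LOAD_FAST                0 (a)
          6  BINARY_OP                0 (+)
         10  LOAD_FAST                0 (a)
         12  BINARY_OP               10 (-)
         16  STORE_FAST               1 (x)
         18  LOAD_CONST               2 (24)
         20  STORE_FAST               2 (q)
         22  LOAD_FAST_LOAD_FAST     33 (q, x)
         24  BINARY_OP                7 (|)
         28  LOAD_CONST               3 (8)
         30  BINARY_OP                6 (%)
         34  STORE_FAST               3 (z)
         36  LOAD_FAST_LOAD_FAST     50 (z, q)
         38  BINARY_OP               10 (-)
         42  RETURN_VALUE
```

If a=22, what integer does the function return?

LOAD_CONST → push 2. Stack: [2]
LOAD_FAST a → push 22. Stack: [2, 22]
BINARY_OP + → 2 + 22 = 24. Stack: [24]
LOAD_FAST a → push 22. Stack: [24, 22]
BINARY_OP - → 24 - 22 = 2. Stack: [2]
STORE_FAST x → x=2. Stack: []
LOAD_CONST → push 24. Stack: [24]
STORE_FAST q → q=24. Stack: []
LOAD_FAST_LOAD_FAST q,x → push 24,2. Stack: [24, 2]
BINARY_OP | → 24 | 2 = 26. Stack: [26]
LOAD_CONST → push 8. Stack: [26, 8]
BINARY_OP % → 26 % 8 = 2. Stack: [2]
STORE_FAST z → z=2. Stack: []
LOAD_FAST_LOAD_FAST z,q → push 2,24. Stack: [2, 24]
BINARY_OP - → 2 - 24 = -22. Stack: [-22]
RETURN_VALUE → return -22.

-22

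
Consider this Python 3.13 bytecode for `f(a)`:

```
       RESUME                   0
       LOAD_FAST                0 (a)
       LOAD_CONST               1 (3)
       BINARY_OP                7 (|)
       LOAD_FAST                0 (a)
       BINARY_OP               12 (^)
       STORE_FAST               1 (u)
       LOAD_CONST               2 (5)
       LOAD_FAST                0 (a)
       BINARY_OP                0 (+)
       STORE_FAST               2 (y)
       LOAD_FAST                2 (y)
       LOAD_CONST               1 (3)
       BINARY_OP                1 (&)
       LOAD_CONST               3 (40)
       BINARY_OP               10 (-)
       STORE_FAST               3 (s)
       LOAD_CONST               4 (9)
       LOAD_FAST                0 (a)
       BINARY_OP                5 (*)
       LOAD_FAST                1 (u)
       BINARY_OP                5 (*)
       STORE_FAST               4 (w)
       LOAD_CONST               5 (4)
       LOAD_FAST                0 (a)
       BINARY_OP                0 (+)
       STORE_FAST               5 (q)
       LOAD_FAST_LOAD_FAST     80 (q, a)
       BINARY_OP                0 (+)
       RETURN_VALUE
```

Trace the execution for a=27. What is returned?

LOAD_FAST a → push 27. Stack: [27]
LOAD_CONST → push 3. Stack: [27, 3]
BINARY_OP | → 27 | 3 = 27. Stack: [27]
LOAD_FAST a → push 27. Stack: [27, 27]
BINARY_OP ^ → 27 ^ 27 = 0. Stack: [0]
STORE_FAST u → u=0. Stack: []
LOAD_CONST → push 5. Stack: [5]
LOAD_FAST a → push 27. Stack: [5, 27]
BINARY_OP + → 5 + 27 = 32. Stack: [32]
STORE_FAST y → y=32. Stack: []
LOAD_FAST y → push 32. Stack: [32]
LOAD_CONST → push 3. Stack: [32, 3]
BINARY_OP & → 32 & 3 = 0. Stack: [0]
LOAD_CONST → push 40. Stack: [0, 40]
BINARY_OP - → 0 - 40 = -40. Stack: [-40]
STORE_FAST s → s=-40. Stack: []
LOAD_CONST → push 9. Stack: [9]
LOAD_FAST a → push 27. Stack: [9, 27]
BINARY_OP * → 9 * 27 = 243. Stack: [243]
LOAD_FAST u → push 0. Stack: [243, 0]
BINARY_OP * → 243 * 0 = 0. Stack: [0]
STORE_FAST w → w=0. Stack: []
LOAD_CONST → push 4. Stack: [4]
LOAD_FAST a → push 27. Stack: [4, 27]
BINARY_OP + → 4 + 27 = 31. Stack: [31]
STORE_FAST q → q=31. Stack: []
LOAD_FAST_LOAD_FAST q,a → push 31,27. Stack: [31, 27]
BINARY_OP + → 31 + 27 = 58. Stack: [58]
RETURN_VALUE → return 58.

58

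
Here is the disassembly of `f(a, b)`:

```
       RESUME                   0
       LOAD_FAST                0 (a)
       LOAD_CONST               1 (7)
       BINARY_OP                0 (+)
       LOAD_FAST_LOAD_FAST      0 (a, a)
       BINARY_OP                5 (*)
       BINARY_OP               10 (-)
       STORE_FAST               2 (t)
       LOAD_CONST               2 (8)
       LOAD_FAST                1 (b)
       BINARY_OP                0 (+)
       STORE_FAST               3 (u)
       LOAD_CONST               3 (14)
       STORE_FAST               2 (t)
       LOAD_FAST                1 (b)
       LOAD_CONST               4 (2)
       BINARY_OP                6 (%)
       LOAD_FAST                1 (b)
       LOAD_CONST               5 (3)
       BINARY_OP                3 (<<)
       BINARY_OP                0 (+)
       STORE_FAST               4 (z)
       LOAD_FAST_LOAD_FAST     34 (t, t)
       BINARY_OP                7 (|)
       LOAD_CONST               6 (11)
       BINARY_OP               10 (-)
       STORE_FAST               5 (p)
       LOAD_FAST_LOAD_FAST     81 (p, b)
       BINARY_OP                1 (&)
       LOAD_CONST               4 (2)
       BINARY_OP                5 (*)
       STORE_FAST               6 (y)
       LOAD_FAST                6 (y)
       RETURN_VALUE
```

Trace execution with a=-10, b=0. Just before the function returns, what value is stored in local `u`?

LOAD_FAST a → push -10. Stack: [-10]
LOAD_CONST → push 7. Stack: [-10, 7]
BINARY_OP + → -10 + 7 = -3. Stack: [-3]
LOAD_FAST_LOAD_FAST a,a → push -10,-10. Stack: [-3, -10, -10]
BINARY_OP * → -10 * -10 = 100. Stack: [-3, 100]
BINARY_OP - → -3 - 100 = -103. Stack: [-103]
STORE_FAST t → t=-103. Stack: []
LOAD_CONST → push 8. Stack: [8]
LOAD_FAST b → push 0. Stack: [8, 0]
BINARY_OP + → 8 + 0 = 8. Stack: [8]
STORE_FAST u → u=8. Stack: []
LOAD_CONST → push 14. Stack: [14]
STORE_FAST t → t=14. Stack: []
LOAD_FAST b → push 0. Stack: [0]
LOAD_CONST → push 2. Stack: [0, 2]
BINARY_OP % → 0 % 2 = 0. Stack: [0]
LOAD_FAST b → push 0. Stack: [0, 0]
LOAD_CONST → push 3. Stack: [0, 0, 3]
BINARY_OP << → 0 << 3 = 0. Stack: [0, 0]
BINARY_OP + → 0 + 0 = 0. Stack: [0]
STORE_FAST z → z=0. Stack: []
LOAD_FAST_LOAD_FAST t,t → push 14,14. Stack: [14, 14]
BINARY_OP | → 14 | 14 = 14. Stack: [14]
LOAD_CONST → push 11. Stack: [14, 11]
BINARY_OP - → 14 - 11 = 3. Stack: [3]
STORE_FAST p → p=3. Stack: []
LOAD_FAST_LOAD_FAST p,b → push 3,0. Stack: [3, 0]
BINARY_OP & → 3 & 0 = 0. Stack: [0]
LOAD_CONST → push 2. Stack: [0, 2]
BINARY_OP * → 0 * 2 = 0. Stack: [0]
STORE_FAST y → y=0. Stack: []
LOAD_FAST y → push 0. Stack: [0]
RETURN_VALUE → return 0.

8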